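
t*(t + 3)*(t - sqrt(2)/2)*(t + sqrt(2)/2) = t^4 + 3*t^3 - t^2/2 - 3*t/2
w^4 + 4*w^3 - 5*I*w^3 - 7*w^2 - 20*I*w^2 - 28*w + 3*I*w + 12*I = (w + 4)*(w - 3*I)*(w - I)^2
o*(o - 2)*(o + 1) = o^3 - o^2 - 2*o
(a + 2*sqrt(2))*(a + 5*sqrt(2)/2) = a^2 + 9*sqrt(2)*a/2 + 10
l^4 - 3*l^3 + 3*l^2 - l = l*(l - 1)^3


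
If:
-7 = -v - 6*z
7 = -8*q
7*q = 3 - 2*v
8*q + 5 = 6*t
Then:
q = -7/8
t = -1/3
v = 73/16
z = 13/32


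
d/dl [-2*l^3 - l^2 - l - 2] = -6*l^2 - 2*l - 1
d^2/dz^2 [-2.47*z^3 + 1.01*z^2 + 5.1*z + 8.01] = 2.02 - 14.82*z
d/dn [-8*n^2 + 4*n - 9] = 4 - 16*n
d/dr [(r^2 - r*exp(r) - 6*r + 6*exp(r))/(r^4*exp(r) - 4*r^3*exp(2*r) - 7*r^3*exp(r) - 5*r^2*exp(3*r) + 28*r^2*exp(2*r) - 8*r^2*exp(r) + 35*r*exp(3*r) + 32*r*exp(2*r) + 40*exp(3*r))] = (-(r^2 - r*exp(r) - 6*r + 6*exp(r))*(r^4 - 8*r^3*exp(r) - 3*r^3 - 15*r^2*exp(2*r) + 44*r^2*exp(r) - 29*r^2 + 95*r*exp(2*r) + 120*r*exp(r) - 16*r + 155*exp(2*r) + 32*exp(r)) + (-r*exp(r) + 2*r + 5*exp(r) - 6)*(r^4 - 4*r^3*exp(r) - 7*r^3 - 5*r^2*exp(2*r) + 28*r^2*exp(r) - 8*r^2 + 35*r*exp(2*r) + 32*r*exp(r) + 40*exp(2*r)))*exp(-r)/(r^4 - 4*r^3*exp(r) - 7*r^3 - 5*r^2*exp(2*r) + 28*r^2*exp(r) - 8*r^2 + 35*r*exp(2*r) + 32*r*exp(r) + 40*exp(2*r))^2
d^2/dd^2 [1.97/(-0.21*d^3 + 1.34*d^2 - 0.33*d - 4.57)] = ((2.4822*d - 5.2796)*(0.21*d^3 - 1.34*d^2 + 0.33*d + 4.57) - 1.97*(0.63*d^2 - 2.68*d + 0.33)*(1.26*d^2 - 5.36*d + 0.66))/(0.21*d^3 - 1.34*d^2 + 0.33*d + 4.57)^3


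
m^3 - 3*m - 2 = (m - 2)*(m + 1)^2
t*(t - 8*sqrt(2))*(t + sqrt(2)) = t^3 - 7*sqrt(2)*t^2 - 16*t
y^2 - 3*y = y*(y - 3)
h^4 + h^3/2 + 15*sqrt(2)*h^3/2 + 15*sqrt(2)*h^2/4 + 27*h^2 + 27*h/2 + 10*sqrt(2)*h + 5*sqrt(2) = (h + 1/2)*(h + sqrt(2)/2)*(h + 2*sqrt(2))*(h + 5*sqrt(2))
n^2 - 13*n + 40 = (n - 8)*(n - 5)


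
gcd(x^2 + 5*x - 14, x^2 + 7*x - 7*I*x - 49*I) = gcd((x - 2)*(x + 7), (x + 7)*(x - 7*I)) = x + 7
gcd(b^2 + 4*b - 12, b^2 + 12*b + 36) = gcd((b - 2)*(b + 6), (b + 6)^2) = b + 6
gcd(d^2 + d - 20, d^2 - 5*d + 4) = d - 4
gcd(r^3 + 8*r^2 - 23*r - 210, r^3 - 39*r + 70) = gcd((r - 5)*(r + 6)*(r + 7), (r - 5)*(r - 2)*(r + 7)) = r^2 + 2*r - 35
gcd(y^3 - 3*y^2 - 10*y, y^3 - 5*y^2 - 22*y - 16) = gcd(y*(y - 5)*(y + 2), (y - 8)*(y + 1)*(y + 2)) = y + 2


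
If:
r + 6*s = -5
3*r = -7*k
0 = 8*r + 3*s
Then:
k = -1/7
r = 1/3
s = -8/9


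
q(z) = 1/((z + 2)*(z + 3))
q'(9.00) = 0.00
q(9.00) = 0.01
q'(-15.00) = 0.00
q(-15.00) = 0.01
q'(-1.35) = -2.00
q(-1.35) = 0.93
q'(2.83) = -0.01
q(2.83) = 0.04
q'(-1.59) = -5.45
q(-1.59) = 1.73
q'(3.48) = -0.01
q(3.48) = 0.03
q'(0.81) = -0.06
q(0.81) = 0.09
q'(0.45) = -0.08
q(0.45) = 0.12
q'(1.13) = -0.04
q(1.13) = 0.08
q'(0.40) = -0.09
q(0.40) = 0.12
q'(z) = -1/((z + 2)*(z + 3)^2) - 1/((z + 2)^2*(z + 3)) = (-2*z - 5)/(z^4 + 10*z^3 + 37*z^2 + 60*z + 36)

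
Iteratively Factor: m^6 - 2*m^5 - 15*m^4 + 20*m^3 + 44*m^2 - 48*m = (m - 1)*(m^5 - m^4 - 16*m^3 + 4*m^2 + 48*m) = (m - 1)*(m + 2)*(m^4 - 3*m^3 - 10*m^2 + 24*m) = (m - 1)*(m + 2)*(m + 3)*(m^3 - 6*m^2 + 8*m) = (m - 4)*(m - 1)*(m + 2)*(m + 3)*(m^2 - 2*m) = m*(m - 4)*(m - 1)*(m + 2)*(m + 3)*(m - 2)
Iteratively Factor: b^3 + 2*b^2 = (b + 2)*(b^2) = b*(b + 2)*(b)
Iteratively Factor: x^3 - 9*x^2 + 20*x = (x - 4)*(x^2 - 5*x) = (x - 5)*(x - 4)*(x)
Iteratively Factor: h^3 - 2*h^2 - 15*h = (h)*(h^2 - 2*h - 15) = h*(h - 5)*(h + 3)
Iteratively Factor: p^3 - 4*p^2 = (p)*(p^2 - 4*p) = p*(p - 4)*(p)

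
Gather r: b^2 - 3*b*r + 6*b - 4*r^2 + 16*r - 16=b^2 + 6*b - 4*r^2 + r*(16 - 3*b) - 16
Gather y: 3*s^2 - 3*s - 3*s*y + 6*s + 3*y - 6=3*s^2 + 3*s + y*(3 - 3*s) - 6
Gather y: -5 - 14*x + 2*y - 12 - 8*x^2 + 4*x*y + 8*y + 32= -8*x^2 - 14*x + y*(4*x + 10) + 15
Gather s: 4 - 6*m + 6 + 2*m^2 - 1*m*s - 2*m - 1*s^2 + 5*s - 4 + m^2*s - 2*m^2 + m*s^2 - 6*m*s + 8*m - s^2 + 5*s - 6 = s^2*(m - 2) + s*(m^2 - 7*m + 10)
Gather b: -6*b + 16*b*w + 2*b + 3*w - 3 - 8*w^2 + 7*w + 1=b*(16*w - 4) - 8*w^2 + 10*w - 2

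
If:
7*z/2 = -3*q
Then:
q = -7*z/6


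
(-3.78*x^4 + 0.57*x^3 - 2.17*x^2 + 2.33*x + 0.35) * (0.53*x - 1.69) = -2.0034*x^5 + 6.6903*x^4 - 2.1134*x^3 + 4.9022*x^2 - 3.7522*x - 0.5915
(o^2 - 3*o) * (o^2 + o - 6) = o^4 - 2*o^3 - 9*o^2 + 18*o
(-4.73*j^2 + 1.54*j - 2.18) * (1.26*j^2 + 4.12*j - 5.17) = -5.9598*j^4 - 17.5472*j^3 + 28.0521*j^2 - 16.9434*j + 11.2706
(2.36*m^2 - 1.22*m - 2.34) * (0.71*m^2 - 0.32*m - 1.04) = 1.6756*m^4 - 1.6214*m^3 - 3.7254*m^2 + 2.0176*m + 2.4336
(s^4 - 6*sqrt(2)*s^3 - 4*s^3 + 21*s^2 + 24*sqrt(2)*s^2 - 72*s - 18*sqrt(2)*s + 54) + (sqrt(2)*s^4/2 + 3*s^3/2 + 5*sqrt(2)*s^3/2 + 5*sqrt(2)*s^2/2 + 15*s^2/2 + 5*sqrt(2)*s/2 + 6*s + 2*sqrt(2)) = sqrt(2)*s^4/2 + s^4 - 7*sqrt(2)*s^3/2 - 5*s^3/2 + 57*s^2/2 + 53*sqrt(2)*s^2/2 - 66*s - 31*sqrt(2)*s/2 + 2*sqrt(2) + 54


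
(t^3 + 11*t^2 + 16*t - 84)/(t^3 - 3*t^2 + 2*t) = (t^2 + 13*t + 42)/(t*(t - 1))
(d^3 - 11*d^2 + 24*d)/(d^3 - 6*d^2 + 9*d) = (d - 8)/(d - 3)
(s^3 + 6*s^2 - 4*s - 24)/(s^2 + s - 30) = (s^2 - 4)/(s - 5)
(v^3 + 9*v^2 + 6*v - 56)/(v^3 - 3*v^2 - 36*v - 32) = (v^2 + 5*v - 14)/(v^2 - 7*v - 8)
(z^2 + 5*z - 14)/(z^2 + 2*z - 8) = (z + 7)/(z + 4)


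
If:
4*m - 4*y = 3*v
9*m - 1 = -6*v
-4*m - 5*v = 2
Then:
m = 17/21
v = -22/21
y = 67/42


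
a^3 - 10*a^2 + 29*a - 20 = (a - 5)*(a - 4)*(a - 1)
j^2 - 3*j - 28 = (j - 7)*(j + 4)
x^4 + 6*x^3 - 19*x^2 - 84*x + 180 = (x - 3)*(x - 2)*(x + 5)*(x + 6)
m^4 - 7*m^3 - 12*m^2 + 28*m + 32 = (m - 8)*(m - 2)*(m + 1)*(m + 2)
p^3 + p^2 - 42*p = p*(p - 6)*(p + 7)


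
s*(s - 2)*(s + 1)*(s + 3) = s^4 + 2*s^3 - 5*s^2 - 6*s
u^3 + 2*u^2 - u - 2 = (u - 1)*(u + 1)*(u + 2)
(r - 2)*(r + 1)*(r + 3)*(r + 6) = r^4 + 8*r^3 + 7*r^2 - 36*r - 36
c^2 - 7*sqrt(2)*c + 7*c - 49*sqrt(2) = (c + 7)*(c - 7*sqrt(2))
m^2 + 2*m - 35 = (m - 5)*(m + 7)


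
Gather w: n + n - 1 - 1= 2*n - 2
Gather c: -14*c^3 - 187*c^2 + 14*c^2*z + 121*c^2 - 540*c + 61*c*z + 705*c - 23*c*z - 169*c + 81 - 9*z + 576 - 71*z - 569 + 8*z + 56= -14*c^3 + c^2*(14*z - 66) + c*(38*z - 4) - 72*z + 144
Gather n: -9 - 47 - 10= -66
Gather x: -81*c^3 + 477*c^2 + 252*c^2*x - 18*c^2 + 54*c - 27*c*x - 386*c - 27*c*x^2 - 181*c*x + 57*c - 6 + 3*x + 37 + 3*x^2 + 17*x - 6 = -81*c^3 + 459*c^2 - 275*c + x^2*(3 - 27*c) + x*(252*c^2 - 208*c + 20) + 25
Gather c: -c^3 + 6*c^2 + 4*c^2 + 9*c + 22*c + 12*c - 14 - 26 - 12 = -c^3 + 10*c^2 + 43*c - 52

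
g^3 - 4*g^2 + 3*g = g*(g - 3)*(g - 1)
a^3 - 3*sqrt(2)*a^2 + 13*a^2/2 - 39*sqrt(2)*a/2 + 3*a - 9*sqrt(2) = (a + 1/2)*(a + 6)*(a - 3*sqrt(2))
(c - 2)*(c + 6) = c^2 + 4*c - 12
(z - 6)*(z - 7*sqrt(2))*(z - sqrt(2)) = z^3 - 8*sqrt(2)*z^2 - 6*z^2 + 14*z + 48*sqrt(2)*z - 84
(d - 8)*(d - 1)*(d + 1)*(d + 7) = d^4 - d^3 - 57*d^2 + d + 56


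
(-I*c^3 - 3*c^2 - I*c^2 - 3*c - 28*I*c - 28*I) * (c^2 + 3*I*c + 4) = -I*c^5 - I*c^4 - 41*I*c^3 + 72*c^2 - 41*I*c^2 + 72*c - 112*I*c - 112*I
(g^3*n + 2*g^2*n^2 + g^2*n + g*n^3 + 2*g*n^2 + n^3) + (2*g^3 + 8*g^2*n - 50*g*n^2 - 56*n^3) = g^3*n + 2*g^3 + 2*g^2*n^2 + 9*g^2*n + g*n^3 - 48*g*n^2 - 55*n^3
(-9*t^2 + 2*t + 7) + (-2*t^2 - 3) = -11*t^2 + 2*t + 4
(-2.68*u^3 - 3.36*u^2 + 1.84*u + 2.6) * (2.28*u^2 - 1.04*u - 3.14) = -6.1104*u^5 - 4.8736*u^4 + 16.1048*u^3 + 14.5648*u^2 - 8.4816*u - 8.164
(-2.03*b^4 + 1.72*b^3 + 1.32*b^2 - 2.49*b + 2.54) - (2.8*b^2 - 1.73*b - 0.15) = -2.03*b^4 + 1.72*b^3 - 1.48*b^2 - 0.76*b + 2.69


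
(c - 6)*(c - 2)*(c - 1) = c^3 - 9*c^2 + 20*c - 12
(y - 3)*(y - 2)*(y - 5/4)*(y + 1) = y^4 - 21*y^3/4 + 6*y^2 + 19*y/4 - 15/2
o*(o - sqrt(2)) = o^2 - sqrt(2)*o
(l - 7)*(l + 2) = l^2 - 5*l - 14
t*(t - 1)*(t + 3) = t^3 + 2*t^2 - 3*t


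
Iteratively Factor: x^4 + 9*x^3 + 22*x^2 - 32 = (x + 2)*(x^3 + 7*x^2 + 8*x - 16) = (x - 1)*(x + 2)*(x^2 + 8*x + 16) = (x - 1)*(x + 2)*(x + 4)*(x + 4)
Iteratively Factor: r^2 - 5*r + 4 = (r - 4)*(r - 1)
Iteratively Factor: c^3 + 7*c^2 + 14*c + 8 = (c + 2)*(c^2 + 5*c + 4) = (c + 1)*(c + 2)*(c + 4)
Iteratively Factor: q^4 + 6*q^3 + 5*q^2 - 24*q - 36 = (q + 3)*(q^3 + 3*q^2 - 4*q - 12) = (q + 3)^2*(q^2 - 4) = (q + 2)*(q + 3)^2*(q - 2)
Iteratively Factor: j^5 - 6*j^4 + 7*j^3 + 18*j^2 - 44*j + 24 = (j - 2)*(j^4 - 4*j^3 - j^2 + 16*j - 12) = (j - 2)^2*(j^3 - 2*j^2 - 5*j + 6) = (j - 2)^2*(j - 1)*(j^2 - j - 6) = (j - 2)^2*(j - 1)*(j + 2)*(j - 3)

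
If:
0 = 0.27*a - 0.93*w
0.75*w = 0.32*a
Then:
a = 0.00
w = 0.00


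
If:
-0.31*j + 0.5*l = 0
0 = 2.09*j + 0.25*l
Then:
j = 0.00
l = 0.00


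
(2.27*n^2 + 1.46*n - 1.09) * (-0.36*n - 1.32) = -0.8172*n^3 - 3.522*n^2 - 1.5348*n + 1.4388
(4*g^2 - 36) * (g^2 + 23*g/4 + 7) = 4*g^4 + 23*g^3 - 8*g^2 - 207*g - 252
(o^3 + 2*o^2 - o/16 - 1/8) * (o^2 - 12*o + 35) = o^5 - 10*o^4 + 175*o^3/16 + 565*o^2/8 - 11*o/16 - 35/8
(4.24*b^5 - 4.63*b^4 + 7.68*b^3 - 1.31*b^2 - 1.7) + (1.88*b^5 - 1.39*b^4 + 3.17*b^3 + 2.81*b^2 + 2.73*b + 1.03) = 6.12*b^5 - 6.02*b^4 + 10.85*b^3 + 1.5*b^2 + 2.73*b - 0.67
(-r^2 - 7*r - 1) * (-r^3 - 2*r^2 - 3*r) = r^5 + 9*r^4 + 18*r^3 + 23*r^2 + 3*r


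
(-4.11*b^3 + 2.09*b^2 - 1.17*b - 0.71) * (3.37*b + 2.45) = -13.8507*b^4 - 3.0262*b^3 + 1.1776*b^2 - 5.2592*b - 1.7395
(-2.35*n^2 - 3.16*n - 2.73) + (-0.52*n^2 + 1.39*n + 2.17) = -2.87*n^2 - 1.77*n - 0.56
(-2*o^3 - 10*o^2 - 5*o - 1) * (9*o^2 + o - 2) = -18*o^5 - 92*o^4 - 51*o^3 + 6*o^2 + 9*o + 2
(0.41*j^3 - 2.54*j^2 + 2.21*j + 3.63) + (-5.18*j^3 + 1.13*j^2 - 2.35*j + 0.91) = -4.77*j^3 - 1.41*j^2 - 0.14*j + 4.54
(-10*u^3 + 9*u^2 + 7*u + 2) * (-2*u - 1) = 20*u^4 - 8*u^3 - 23*u^2 - 11*u - 2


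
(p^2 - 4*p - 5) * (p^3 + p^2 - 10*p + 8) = p^5 - 3*p^4 - 19*p^3 + 43*p^2 + 18*p - 40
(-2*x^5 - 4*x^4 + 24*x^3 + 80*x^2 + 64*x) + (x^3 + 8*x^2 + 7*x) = -2*x^5 - 4*x^4 + 25*x^3 + 88*x^2 + 71*x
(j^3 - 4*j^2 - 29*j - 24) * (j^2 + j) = j^5 - 3*j^4 - 33*j^3 - 53*j^2 - 24*j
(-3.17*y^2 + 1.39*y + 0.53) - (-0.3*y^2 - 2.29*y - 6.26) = -2.87*y^2 + 3.68*y + 6.79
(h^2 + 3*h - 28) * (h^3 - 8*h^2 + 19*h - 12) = h^5 - 5*h^4 - 33*h^3 + 269*h^2 - 568*h + 336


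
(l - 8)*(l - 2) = l^2 - 10*l + 16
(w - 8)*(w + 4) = w^2 - 4*w - 32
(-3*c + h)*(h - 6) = -3*c*h + 18*c + h^2 - 6*h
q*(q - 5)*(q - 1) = q^3 - 6*q^2 + 5*q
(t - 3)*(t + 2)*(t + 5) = t^3 + 4*t^2 - 11*t - 30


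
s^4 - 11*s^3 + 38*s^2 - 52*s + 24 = (s - 6)*(s - 2)^2*(s - 1)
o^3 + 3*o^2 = o^2*(o + 3)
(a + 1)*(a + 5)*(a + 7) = a^3 + 13*a^2 + 47*a + 35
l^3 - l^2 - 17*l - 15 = (l - 5)*(l + 1)*(l + 3)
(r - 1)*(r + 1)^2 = r^3 + r^2 - r - 1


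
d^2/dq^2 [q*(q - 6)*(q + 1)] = 6*q - 10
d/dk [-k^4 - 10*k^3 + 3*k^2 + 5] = 2*k*(-2*k^2 - 15*k + 3)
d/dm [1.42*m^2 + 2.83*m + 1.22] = 2.84*m + 2.83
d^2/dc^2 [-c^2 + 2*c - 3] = -2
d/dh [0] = 0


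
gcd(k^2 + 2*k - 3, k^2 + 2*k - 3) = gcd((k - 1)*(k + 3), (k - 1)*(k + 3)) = k^2 + 2*k - 3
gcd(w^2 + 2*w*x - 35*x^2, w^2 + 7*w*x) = w + 7*x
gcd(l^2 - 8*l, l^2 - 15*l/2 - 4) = l - 8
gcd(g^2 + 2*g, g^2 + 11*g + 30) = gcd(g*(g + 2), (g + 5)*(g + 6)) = 1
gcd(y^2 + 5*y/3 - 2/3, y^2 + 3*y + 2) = y + 2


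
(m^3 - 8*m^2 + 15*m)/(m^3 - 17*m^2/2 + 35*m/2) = 2*(m - 3)/(2*m - 7)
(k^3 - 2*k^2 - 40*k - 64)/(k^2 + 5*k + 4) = (k^2 - 6*k - 16)/(k + 1)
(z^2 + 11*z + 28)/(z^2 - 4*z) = (z^2 + 11*z + 28)/(z*(z - 4))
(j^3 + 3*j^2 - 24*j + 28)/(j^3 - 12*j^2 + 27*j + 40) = (j^3 + 3*j^2 - 24*j + 28)/(j^3 - 12*j^2 + 27*j + 40)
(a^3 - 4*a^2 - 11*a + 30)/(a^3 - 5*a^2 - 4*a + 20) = (a + 3)/(a + 2)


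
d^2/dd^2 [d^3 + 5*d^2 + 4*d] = 6*d + 10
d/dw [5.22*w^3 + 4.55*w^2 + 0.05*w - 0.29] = 15.66*w^2 + 9.1*w + 0.05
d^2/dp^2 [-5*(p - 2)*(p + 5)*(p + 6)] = -30*p - 90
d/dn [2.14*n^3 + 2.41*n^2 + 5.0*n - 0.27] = 6.42*n^2 + 4.82*n + 5.0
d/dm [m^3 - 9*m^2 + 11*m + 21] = 3*m^2 - 18*m + 11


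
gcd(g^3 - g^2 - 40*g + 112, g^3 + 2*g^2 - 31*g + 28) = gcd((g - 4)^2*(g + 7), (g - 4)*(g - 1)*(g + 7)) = g^2 + 3*g - 28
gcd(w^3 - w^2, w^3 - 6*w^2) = w^2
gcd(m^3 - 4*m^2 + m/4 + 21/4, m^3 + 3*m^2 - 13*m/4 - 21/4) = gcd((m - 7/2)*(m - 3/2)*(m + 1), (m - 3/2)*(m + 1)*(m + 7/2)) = m^2 - m/2 - 3/2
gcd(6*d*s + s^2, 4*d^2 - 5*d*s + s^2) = 1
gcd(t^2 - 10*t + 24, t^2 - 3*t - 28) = 1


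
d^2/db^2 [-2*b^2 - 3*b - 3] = -4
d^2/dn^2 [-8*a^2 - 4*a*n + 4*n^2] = 8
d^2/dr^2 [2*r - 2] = 0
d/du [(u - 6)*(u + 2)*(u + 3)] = 3*u^2 - 2*u - 24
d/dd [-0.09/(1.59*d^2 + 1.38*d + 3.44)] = (0.2862*d + 0.1242)/(1.59*d^2 + 1.38*d + 3.44)^2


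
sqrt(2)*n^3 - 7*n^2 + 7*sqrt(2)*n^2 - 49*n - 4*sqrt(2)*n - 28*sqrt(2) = (n + 7)*(n - 4*sqrt(2))*(sqrt(2)*n + 1)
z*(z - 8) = z^2 - 8*z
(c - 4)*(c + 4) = c^2 - 16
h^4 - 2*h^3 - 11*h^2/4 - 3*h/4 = h*(h - 3)*(h + 1/2)^2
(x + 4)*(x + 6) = x^2 + 10*x + 24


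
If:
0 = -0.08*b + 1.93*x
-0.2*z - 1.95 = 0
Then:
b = 24.125*x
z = -9.75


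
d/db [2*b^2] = 4*b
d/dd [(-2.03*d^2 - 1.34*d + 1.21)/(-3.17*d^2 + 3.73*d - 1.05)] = (-11.8197*d^2 + 11.9344*d - 3.1063)/(10.0489*d^4 - 23.6482*d^3 + 20.5699*d^2 - 7.833*d + 1.1025)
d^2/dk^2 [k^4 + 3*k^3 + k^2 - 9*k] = 12*k^2 + 18*k + 2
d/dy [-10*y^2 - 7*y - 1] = -20*y - 7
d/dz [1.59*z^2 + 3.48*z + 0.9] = 3.18*z + 3.48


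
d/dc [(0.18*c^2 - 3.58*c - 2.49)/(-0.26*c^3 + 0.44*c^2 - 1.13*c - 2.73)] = (0.0468*c^4 - 1.8616*c^3 - 0.5704*c^2 + 1.2084*c + 6.9597)/(0.0676*c^6 - 0.2288*c^5 + 0.7812*c^4 + 0.4252*c^3 - 1.1255*c^2 + 6.1698*c + 7.4529)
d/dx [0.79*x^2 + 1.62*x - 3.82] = 1.58*x + 1.62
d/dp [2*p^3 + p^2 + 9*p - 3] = 6*p^2 + 2*p + 9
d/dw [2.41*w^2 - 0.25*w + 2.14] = 4.82*w - 0.25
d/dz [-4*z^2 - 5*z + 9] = -8*z - 5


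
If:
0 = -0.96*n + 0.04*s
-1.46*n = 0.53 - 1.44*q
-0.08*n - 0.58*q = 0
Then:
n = -0.32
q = 0.04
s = -7.67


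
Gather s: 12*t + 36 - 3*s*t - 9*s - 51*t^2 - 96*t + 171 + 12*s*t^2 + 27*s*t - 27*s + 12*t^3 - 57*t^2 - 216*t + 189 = s*(12*t^2 + 24*t - 36) + 12*t^3 - 108*t^2 - 300*t + 396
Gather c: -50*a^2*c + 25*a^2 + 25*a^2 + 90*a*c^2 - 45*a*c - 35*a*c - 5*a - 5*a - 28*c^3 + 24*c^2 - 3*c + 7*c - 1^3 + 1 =50*a^2 - 10*a - 28*c^3 + c^2*(90*a + 24) + c*(-50*a^2 - 80*a + 4)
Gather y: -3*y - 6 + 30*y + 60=27*y + 54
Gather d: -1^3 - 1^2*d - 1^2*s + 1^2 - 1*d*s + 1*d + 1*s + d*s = 0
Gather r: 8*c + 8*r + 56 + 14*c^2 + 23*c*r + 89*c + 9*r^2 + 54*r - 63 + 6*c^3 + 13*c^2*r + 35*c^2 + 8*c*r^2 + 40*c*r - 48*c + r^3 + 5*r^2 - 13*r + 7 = 6*c^3 + 49*c^2 + 49*c + r^3 + r^2*(8*c + 14) + r*(13*c^2 + 63*c + 49)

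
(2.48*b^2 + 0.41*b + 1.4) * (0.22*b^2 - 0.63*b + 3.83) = 0.5456*b^4 - 1.4722*b^3 + 9.5481*b^2 + 0.6883*b + 5.362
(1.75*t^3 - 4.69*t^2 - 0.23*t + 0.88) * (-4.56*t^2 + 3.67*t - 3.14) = -7.98*t^5 + 27.8089*t^4 - 21.6585*t^3 + 9.8697*t^2 + 3.9518*t - 2.7632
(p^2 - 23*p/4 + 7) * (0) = 0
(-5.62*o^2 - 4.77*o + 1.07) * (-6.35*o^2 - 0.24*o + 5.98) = 35.687*o^4 + 31.6383*o^3 - 39.2573*o^2 - 28.7814*o + 6.3986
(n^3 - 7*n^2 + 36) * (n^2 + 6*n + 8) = n^5 - n^4 - 34*n^3 - 20*n^2 + 216*n + 288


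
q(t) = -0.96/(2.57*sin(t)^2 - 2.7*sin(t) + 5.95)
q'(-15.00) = 0.06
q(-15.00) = -0.11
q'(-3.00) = 0.08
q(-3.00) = -0.15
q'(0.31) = -0.04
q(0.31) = -0.18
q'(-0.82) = -0.05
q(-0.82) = -0.10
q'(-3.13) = 0.07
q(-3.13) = -0.16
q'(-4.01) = -0.03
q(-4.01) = -0.18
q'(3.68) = 0.07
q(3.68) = -0.12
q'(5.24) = -0.03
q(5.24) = -0.09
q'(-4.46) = -0.02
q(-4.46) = -0.17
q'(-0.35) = -0.08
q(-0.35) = -0.13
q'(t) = -0.96*(-5.14*sin(t)*cos(t) + 2.7*cos(t))/(2.57*sin(t)^2 - 2.7*sin(t) + 5.95)^2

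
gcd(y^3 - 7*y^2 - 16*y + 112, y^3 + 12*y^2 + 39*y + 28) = y + 4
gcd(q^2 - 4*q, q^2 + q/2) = q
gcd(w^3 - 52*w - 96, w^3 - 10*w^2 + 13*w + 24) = w - 8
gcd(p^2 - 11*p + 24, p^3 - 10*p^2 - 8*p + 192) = p - 8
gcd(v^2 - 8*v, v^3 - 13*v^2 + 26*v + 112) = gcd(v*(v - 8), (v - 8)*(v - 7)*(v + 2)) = v - 8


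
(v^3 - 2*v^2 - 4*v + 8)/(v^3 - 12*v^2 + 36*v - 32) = (v + 2)/(v - 8)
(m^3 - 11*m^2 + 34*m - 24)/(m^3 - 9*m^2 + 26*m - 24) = (m^2 - 7*m + 6)/(m^2 - 5*m + 6)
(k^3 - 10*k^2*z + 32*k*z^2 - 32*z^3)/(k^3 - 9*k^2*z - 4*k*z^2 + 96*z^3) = (-k^2 + 6*k*z - 8*z^2)/(-k^2 + 5*k*z + 24*z^2)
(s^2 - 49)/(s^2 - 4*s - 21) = (s + 7)/(s + 3)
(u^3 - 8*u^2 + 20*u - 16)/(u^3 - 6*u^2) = (u^3 - 8*u^2 + 20*u - 16)/(u^2*(u - 6))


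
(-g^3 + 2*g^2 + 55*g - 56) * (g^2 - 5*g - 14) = -g^5 + 7*g^4 + 59*g^3 - 359*g^2 - 490*g + 784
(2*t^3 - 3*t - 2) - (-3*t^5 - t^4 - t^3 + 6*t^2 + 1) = 3*t^5 + t^4 + 3*t^3 - 6*t^2 - 3*t - 3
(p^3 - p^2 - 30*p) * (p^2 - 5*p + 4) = p^5 - 6*p^4 - 21*p^3 + 146*p^2 - 120*p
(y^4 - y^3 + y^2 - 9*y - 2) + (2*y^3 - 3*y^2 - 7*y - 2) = y^4 + y^3 - 2*y^2 - 16*y - 4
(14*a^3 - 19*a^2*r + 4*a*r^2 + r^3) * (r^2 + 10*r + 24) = 14*a^3*r^2 + 140*a^3*r + 336*a^3 - 19*a^2*r^3 - 190*a^2*r^2 - 456*a^2*r + 4*a*r^4 + 40*a*r^3 + 96*a*r^2 + r^5 + 10*r^4 + 24*r^3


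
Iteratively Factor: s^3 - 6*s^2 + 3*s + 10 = (s - 2)*(s^2 - 4*s - 5) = (s - 5)*(s - 2)*(s + 1)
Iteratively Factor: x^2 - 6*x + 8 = (x - 2)*(x - 4)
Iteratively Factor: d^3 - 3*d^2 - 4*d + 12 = (d - 2)*(d^2 - d - 6) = (d - 2)*(d + 2)*(d - 3)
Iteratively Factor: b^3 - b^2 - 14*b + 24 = (b - 2)*(b^2 + b - 12) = (b - 2)*(b + 4)*(b - 3)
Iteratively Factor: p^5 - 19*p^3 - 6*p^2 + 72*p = (p - 2)*(p^4 + 2*p^3 - 15*p^2 - 36*p) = (p - 2)*(p + 3)*(p^3 - p^2 - 12*p) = (p - 2)*(p + 3)^2*(p^2 - 4*p) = (p - 4)*(p - 2)*(p + 3)^2*(p)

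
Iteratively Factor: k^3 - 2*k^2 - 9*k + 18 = (k - 3)*(k^2 + k - 6) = (k - 3)*(k + 3)*(k - 2)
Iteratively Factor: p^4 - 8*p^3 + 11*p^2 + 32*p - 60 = (p - 5)*(p^3 - 3*p^2 - 4*p + 12) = (p - 5)*(p - 3)*(p^2 - 4) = (p - 5)*(p - 3)*(p - 2)*(p + 2)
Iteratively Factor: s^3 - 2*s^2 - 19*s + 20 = (s - 1)*(s^2 - s - 20) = (s - 1)*(s + 4)*(s - 5)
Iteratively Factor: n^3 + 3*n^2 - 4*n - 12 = (n + 2)*(n^2 + n - 6) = (n + 2)*(n + 3)*(n - 2)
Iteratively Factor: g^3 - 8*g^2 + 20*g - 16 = (g - 2)*(g^2 - 6*g + 8) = (g - 2)^2*(g - 4)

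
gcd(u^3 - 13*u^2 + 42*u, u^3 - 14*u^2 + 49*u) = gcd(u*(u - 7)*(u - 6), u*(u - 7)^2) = u^2 - 7*u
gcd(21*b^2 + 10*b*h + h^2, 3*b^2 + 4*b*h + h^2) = 3*b + h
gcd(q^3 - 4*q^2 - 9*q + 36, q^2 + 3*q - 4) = 1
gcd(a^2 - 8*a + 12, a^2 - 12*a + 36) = a - 6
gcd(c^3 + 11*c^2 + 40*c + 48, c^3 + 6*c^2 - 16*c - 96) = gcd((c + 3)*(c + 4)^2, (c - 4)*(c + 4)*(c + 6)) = c + 4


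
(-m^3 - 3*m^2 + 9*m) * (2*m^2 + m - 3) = -2*m^5 - 7*m^4 + 18*m^3 + 18*m^2 - 27*m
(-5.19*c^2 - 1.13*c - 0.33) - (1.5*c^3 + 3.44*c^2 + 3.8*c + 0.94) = -1.5*c^3 - 8.63*c^2 - 4.93*c - 1.27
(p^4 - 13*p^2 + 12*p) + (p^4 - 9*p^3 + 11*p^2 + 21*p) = 2*p^4 - 9*p^3 - 2*p^2 + 33*p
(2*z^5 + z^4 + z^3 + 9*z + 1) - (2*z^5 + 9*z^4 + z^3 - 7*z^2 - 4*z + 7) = -8*z^4 + 7*z^2 + 13*z - 6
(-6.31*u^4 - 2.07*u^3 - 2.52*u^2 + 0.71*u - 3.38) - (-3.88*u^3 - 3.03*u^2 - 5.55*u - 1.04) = -6.31*u^4 + 1.81*u^3 + 0.51*u^2 + 6.26*u - 2.34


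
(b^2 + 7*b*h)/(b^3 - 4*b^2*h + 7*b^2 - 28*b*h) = (b + 7*h)/(b^2 - 4*b*h + 7*b - 28*h)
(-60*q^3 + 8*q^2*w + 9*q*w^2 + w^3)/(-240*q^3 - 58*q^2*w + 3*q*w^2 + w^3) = (2*q - w)/(8*q - w)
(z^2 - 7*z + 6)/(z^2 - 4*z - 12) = (z - 1)/(z + 2)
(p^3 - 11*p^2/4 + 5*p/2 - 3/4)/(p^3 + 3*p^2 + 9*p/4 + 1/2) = (4*p^3 - 11*p^2 + 10*p - 3)/(4*p^3 + 12*p^2 + 9*p + 2)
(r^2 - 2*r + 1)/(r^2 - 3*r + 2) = (r - 1)/(r - 2)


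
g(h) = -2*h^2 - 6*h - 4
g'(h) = -4*h - 6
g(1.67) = -19.60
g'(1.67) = -12.68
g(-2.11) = -0.24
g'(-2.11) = 2.44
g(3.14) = -42.56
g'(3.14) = -18.56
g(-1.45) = 0.49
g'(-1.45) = -0.20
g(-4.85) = -21.94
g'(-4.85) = 13.40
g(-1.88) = 0.21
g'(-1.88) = 1.52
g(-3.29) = -5.91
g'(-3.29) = 7.16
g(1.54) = -17.98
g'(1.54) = -12.16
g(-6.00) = -40.00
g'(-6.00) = 18.00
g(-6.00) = -40.00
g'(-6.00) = 18.00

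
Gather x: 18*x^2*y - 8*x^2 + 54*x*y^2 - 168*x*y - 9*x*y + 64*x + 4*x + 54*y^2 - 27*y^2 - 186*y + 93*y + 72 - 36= x^2*(18*y - 8) + x*(54*y^2 - 177*y + 68) + 27*y^2 - 93*y + 36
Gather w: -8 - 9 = -17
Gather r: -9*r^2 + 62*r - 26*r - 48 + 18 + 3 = -9*r^2 + 36*r - 27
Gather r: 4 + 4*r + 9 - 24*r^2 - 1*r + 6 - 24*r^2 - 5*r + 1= -48*r^2 - 2*r + 20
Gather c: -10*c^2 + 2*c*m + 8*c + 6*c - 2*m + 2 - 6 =-10*c^2 + c*(2*m + 14) - 2*m - 4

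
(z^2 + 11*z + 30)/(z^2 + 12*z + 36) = (z + 5)/(z + 6)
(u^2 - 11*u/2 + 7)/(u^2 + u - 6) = (u - 7/2)/(u + 3)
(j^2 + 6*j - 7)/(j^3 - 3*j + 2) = (j + 7)/(j^2 + j - 2)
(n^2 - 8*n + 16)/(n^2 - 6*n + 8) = (n - 4)/(n - 2)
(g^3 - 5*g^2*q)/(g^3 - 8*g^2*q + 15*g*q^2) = g/(g - 3*q)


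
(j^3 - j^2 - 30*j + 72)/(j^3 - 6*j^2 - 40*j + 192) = (j - 3)/(j - 8)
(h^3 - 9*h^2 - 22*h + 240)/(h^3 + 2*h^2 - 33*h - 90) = (h - 8)/(h + 3)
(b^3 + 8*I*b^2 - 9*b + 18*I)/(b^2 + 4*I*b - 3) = (b^2 + 5*I*b + 6)/(b + I)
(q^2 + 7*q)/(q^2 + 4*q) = (q + 7)/(q + 4)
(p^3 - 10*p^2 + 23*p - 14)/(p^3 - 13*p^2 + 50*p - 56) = (p - 1)/(p - 4)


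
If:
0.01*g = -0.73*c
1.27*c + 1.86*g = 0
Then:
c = 0.00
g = 0.00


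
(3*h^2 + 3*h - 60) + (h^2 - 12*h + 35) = 4*h^2 - 9*h - 25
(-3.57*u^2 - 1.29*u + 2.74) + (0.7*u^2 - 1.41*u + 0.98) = -2.87*u^2 - 2.7*u + 3.72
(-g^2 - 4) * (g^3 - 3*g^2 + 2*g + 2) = -g^5 + 3*g^4 - 6*g^3 + 10*g^2 - 8*g - 8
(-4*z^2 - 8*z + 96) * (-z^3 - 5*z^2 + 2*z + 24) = 4*z^5 + 28*z^4 - 64*z^3 - 592*z^2 + 2304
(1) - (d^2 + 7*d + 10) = -d^2 - 7*d - 9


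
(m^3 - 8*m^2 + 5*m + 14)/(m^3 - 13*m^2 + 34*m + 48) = (m^2 - 9*m + 14)/(m^2 - 14*m + 48)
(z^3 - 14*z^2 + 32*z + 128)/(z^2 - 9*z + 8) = (z^2 - 6*z - 16)/(z - 1)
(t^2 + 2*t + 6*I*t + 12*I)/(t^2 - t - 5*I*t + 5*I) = (t^2 + 2*t + 6*I*t + 12*I)/(t^2 - t - 5*I*t + 5*I)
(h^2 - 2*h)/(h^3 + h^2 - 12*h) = (h - 2)/(h^2 + h - 12)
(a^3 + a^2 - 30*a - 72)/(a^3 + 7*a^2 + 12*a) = (a - 6)/a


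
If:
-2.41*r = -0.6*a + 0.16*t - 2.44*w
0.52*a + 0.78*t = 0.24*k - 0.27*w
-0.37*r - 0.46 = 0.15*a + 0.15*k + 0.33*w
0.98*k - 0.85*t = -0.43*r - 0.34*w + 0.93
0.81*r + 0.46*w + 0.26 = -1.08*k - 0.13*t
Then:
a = 2.74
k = 1.62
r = -1.26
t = -0.65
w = -1.96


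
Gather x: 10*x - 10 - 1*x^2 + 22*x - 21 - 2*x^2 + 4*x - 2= -3*x^2 + 36*x - 33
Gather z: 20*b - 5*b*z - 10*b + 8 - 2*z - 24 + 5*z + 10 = 10*b + z*(3 - 5*b) - 6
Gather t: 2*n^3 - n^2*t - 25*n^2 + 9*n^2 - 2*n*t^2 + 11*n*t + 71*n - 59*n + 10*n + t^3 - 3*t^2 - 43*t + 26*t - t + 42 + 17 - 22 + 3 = 2*n^3 - 16*n^2 + 22*n + t^3 + t^2*(-2*n - 3) + t*(-n^2 + 11*n - 18) + 40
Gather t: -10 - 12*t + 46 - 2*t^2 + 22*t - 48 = -2*t^2 + 10*t - 12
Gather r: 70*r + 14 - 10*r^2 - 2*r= -10*r^2 + 68*r + 14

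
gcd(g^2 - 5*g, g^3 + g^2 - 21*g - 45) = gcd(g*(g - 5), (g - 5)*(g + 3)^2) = g - 5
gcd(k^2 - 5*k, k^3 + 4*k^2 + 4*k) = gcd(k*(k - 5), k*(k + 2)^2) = k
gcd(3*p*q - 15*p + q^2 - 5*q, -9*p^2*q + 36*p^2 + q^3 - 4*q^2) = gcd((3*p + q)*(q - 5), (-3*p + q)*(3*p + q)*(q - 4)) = 3*p + q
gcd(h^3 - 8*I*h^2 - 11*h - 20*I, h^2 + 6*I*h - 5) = h + I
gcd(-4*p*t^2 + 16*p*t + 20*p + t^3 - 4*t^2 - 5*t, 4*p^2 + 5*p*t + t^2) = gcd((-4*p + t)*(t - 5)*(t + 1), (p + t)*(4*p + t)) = 1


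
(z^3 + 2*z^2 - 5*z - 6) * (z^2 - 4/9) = z^5 + 2*z^4 - 49*z^3/9 - 62*z^2/9 + 20*z/9 + 8/3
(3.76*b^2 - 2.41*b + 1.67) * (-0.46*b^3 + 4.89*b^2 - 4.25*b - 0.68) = -1.7296*b^5 + 19.495*b^4 - 28.5331*b^3 + 15.852*b^2 - 5.4587*b - 1.1356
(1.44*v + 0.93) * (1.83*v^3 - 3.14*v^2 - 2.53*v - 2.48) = 2.6352*v^4 - 2.8197*v^3 - 6.5634*v^2 - 5.9241*v - 2.3064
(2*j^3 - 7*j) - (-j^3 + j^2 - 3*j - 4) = 3*j^3 - j^2 - 4*j + 4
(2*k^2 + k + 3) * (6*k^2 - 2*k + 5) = 12*k^4 + 2*k^3 + 26*k^2 - k + 15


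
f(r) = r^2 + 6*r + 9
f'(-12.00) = -18.00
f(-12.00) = 81.00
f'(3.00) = 12.00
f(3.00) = 36.00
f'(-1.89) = 2.22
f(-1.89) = 1.23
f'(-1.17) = 3.66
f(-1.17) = 3.35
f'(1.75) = 9.50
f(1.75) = 22.56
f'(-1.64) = 2.72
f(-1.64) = 1.85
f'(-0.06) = 5.88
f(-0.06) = 8.64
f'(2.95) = 11.90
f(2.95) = 35.40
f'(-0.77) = 4.46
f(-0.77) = 4.97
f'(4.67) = 15.34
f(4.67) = 58.83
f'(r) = 2*r + 6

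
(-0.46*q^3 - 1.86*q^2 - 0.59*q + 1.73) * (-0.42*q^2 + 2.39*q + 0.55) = 0.1932*q^5 - 0.3182*q^4 - 4.4506*q^3 - 3.1597*q^2 + 3.8102*q + 0.9515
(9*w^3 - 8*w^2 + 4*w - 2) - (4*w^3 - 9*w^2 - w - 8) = 5*w^3 + w^2 + 5*w + 6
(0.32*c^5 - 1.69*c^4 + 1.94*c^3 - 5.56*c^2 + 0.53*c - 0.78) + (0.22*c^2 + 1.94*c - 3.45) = 0.32*c^5 - 1.69*c^4 + 1.94*c^3 - 5.34*c^2 + 2.47*c - 4.23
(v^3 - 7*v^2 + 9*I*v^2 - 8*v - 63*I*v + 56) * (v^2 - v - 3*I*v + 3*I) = v^5 - 8*v^4 + 6*I*v^4 + 26*v^3 - 48*I*v^3 - 152*v^2 + 66*I*v^2 + 133*v - 192*I*v + 168*I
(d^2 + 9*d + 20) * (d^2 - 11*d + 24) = d^4 - 2*d^3 - 55*d^2 - 4*d + 480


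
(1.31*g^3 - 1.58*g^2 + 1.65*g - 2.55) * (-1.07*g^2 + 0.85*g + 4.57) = -1.4017*g^5 + 2.8041*g^4 + 2.8782*g^3 - 3.0896*g^2 + 5.373*g - 11.6535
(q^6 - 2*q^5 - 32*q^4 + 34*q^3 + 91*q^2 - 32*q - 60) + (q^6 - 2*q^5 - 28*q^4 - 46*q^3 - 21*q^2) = 2*q^6 - 4*q^5 - 60*q^4 - 12*q^3 + 70*q^2 - 32*q - 60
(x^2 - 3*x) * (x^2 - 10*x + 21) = x^4 - 13*x^3 + 51*x^2 - 63*x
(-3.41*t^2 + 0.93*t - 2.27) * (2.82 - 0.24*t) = 0.8184*t^3 - 9.8394*t^2 + 3.1674*t - 6.4014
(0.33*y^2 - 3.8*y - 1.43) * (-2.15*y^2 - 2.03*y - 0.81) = -0.7095*y^4 + 7.5001*y^3 + 10.5212*y^2 + 5.9809*y + 1.1583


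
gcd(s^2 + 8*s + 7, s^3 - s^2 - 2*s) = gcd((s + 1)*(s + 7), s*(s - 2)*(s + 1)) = s + 1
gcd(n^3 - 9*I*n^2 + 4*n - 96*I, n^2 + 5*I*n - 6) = n + 3*I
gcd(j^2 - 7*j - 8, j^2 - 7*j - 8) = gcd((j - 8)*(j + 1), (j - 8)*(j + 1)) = j^2 - 7*j - 8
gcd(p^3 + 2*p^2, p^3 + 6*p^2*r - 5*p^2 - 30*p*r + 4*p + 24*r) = 1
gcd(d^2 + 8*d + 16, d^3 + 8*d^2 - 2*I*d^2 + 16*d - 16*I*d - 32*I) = d^2 + 8*d + 16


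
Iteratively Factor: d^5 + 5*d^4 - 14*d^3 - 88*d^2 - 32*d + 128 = (d + 2)*(d^4 + 3*d^3 - 20*d^2 - 48*d + 64) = (d + 2)*(d + 4)*(d^3 - d^2 - 16*d + 16) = (d - 1)*(d + 2)*(d + 4)*(d^2 - 16) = (d - 1)*(d + 2)*(d + 4)^2*(d - 4)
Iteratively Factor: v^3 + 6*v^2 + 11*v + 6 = (v + 3)*(v^2 + 3*v + 2) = (v + 1)*(v + 3)*(v + 2)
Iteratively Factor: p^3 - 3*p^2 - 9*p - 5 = (p + 1)*(p^2 - 4*p - 5) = (p + 1)^2*(p - 5)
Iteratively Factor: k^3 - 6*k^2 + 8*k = (k - 4)*(k^2 - 2*k) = k*(k - 4)*(k - 2)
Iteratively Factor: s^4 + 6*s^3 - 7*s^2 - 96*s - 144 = (s + 3)*(s^3 + 3*s^2 - 16*s - 48) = (s - 4)*(s + 3)*(s^2 + 7*s + 12) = (s - 4)*(s + 3)*(s + 4)*(s + 3)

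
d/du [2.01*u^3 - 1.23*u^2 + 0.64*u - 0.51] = 6.03*u^2 - 2.46*u + 0.64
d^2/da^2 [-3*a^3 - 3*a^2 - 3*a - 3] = -18*a - 6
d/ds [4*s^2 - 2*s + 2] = 8*s - 2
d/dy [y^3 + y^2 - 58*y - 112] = 3*y^2 + 2*y - 58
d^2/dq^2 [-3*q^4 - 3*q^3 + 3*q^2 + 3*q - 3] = -36*q^2 - 18*q + 6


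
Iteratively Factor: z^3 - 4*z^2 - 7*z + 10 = (z - 5)*(z^2 + z - 2) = (z - 5)*(z + 2)*(z - 1)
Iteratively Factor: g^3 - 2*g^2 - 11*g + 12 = (g - 1)*(g^2 - g - 12) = (g - 1)*(g + 3)*(g - 4)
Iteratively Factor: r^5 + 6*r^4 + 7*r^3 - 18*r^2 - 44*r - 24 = (r + 2)*(r^4 + 4*r^3 - r^2 - 16*r - 12) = (r + 2)*(r + 3)*(r^3 + r^2 - 4*r - 4) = (r + 1)*(r + 2)*(r + 3)*(r^2 - 4) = (r + 1)*(r + 2)^2*(r + 3)*(r - 2)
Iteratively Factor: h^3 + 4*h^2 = (h + 4)*(h^2) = h*(h + 4)*(h)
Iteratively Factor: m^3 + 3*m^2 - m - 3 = (m + 3)*(m^2 - 1) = (m + 1)*(m + 3)*(m - 1)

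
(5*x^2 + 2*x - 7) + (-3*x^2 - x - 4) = 2*x^2 + x - 11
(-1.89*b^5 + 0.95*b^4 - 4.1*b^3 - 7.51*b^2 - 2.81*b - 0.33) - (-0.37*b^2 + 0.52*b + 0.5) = -1.89*b^5 + 0.95*b^4 - 4.1*b^3 - 7.14*b^2 - 3.33*b - 0.83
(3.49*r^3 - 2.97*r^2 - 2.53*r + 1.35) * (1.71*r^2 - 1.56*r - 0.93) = 5.9679*r^5 - 10.5231*r^4 - 2.9388*r^3 + 9.0174*r^2 + 0.2469*r - 1.2555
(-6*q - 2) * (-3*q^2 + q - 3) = 18*q^3 + 16*q + 6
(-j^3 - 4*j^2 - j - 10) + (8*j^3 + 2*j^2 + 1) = 7*j^3 - 2*j^2 - j - 9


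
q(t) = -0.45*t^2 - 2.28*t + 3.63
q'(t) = -0.9*t - 2.28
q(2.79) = -6.23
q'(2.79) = -4.79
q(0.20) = 3.16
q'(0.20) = -2.46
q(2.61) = -5.39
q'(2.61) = -4.63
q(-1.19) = 5.71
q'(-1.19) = -1.21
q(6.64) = -31.35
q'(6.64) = -8.26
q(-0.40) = 4.47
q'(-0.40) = -1.92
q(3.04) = -7.46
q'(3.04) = -5.02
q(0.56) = 2.21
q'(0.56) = -2.78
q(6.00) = -26.25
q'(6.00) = -7.68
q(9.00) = -53.34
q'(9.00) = -10.38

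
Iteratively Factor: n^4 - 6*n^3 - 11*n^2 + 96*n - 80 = (n - 1)*(n^3 - 5*n^2 - 16*n + 80) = (n - 5)*(n - 1)*(n^2 - 16) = (n - 5)*(n - 4)*(n - 1)*(n + 4)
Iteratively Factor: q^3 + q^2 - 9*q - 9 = (q - 3)*(q^2 + 4*q + 3) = (q - 3)*(q + 1)*(q + 3)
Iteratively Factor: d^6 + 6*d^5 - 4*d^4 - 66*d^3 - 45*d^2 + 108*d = (d - 3)*(d^5 + 9*d^4 + 23*d^3 + 3*d^2 - 36*d) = (d - 3)*(d + 3)*(d^4 + 6*d^3 + 5*d^2 - 12*d) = (d - 3)*(d - 1)*(d + 3)*(d^3 + 7*d^2 + 12*d) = (d - 3)*(d - 1)*(d + 3)^2*(d^2 + 4*d) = (d - 3)*(d - 1)*(d + 3)^2*(d + 4)*(d)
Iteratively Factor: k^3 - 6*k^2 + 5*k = (k - 5)*(k^2 - k) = (k - 5)*(k - 1)*(k)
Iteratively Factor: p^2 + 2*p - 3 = (p - 1)*(p + 3)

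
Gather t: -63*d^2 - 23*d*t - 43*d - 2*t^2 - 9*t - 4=-63*d^2 - 43*d - 2*t^2 + t*(-23*d - 9) - 4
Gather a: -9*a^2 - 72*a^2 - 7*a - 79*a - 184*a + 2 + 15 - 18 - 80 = -81*a^2 - 270*a - 81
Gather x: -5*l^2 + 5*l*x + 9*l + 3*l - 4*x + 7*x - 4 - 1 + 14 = -5*l^2 + 12*l + x*(5*l + 3) + 9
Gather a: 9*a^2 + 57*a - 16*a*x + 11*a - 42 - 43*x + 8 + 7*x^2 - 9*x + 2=9*a^2 + a*(68 - 16*x) + 7*x^2 - 52*x - 32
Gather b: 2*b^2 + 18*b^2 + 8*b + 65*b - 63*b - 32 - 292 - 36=20*b^2 + 10*b - 360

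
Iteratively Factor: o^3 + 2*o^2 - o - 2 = (o + 2)*(o^2 - 1) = (o - 1)*(o + 2)*(o + 1)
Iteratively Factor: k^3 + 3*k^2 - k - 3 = (k + 1)*(k^2 + 2*k - 3) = (k - 1)*(k + 1)*(k + 3)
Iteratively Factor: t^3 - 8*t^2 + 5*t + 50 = (t + 2)*(t^2 - 10*t + 25) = (t - 5)*(t + 2)*(t - 5)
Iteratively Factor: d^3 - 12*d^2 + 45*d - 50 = (d - 5)*(d^2 - 7*d + 10) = (d - 5)^2*(d - 2)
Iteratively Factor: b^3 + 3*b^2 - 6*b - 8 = (b + 1)*(b^2 + 2*b - 8) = (b + 1)*(b + 4)*(b - 2)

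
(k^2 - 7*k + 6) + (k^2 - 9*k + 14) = 2*k^2 - 16*k + 20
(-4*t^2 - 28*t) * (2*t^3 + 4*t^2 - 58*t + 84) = -8*t^5 - 72*t^4 + 120*t^3 + 1288*t^2 - 2352*t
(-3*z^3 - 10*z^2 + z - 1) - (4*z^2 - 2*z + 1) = -3*z^3 - 14*z^2 + 3*z - 2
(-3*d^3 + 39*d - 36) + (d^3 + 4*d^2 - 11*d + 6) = -2*d^3 + 4*d^2 + 28*d - 30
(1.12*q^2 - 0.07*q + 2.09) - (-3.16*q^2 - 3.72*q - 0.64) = 4.28*q^2 + 3.65*q + 2.73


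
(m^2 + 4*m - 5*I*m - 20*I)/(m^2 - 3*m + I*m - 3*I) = (m^2 + m*(4 - 5*I) - 20*I)/(m^2 + m*(-3 + I) - 3*I)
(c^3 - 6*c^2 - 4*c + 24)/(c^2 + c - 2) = (c^2 - 8*c + 12)/(c - 1)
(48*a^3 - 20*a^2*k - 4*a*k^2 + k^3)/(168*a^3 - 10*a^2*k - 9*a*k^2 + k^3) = (2*a - k)/(7*a - k)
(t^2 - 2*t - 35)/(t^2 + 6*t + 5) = (t - 7)/(t + 1)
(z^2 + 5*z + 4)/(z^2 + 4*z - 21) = (z^2 + 5*z + 4)/(z^2 + 4*z - 21)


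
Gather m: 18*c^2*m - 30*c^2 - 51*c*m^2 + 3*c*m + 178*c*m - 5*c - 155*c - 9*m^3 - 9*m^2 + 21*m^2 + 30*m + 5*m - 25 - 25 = -30*c^2 - 160*c - 9*m^3 + m^2*(12 - 51*c) + m*(18*c^2 + 181*c + 35) - 50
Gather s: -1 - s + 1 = -s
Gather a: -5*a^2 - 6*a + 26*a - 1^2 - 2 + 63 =-5*a^2 + 20*a + 60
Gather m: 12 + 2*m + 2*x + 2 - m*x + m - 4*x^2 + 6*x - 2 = m*(3 - x) - 4*x^2 + 8*x + 12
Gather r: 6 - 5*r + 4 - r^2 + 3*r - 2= -r^2 - 2*r + 8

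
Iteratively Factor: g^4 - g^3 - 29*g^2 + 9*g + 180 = (g - 3)*(g^3 + 2*g^2 - 23*g - 60) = (g - 5)*(g - 3)*(g^2 + 7*g + 12) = (g - 5)*(g - 3)*(g + 4)*(g + 3)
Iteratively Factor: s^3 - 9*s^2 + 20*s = (s - 4)*(s^2 - 5*s) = (s - 5)*(s - 4)*(s)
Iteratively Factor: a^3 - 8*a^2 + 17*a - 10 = (a - 2)*(a^2 - 6*a + 5) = (a - 2)*(a - 1)*(a - 5)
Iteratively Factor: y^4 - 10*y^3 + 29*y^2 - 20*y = (y)*(y^3 - 10*y^2 + 29*y - 20) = y*(y - 4)*(y^2 - 6*y + 5) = y*(y - 5)*(y - 4)*(y - 1)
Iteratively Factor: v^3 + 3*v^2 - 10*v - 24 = (v - 3)*(v^2 + 6*v + 8) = (v - 3)*(v + 4)*(v + 2)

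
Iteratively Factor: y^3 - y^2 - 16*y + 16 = (y - 4)*(y^2 + 3*y - 4) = (y - 4)*(y + 4)*(y - 1)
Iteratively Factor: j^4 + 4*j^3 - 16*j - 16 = (j + 2)*(j^3 + 2*j^2 - 4*j - 8) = (j - 2)*(j + 2)*(j^2 + 4*j + 4) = (j - 2)*(j + 2)^2*(j + 2)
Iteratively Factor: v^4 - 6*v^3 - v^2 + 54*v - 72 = (v - 2)*(v^3 - 4*v^2 - 9*v + 36) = (v - 4)*(v - 2)*(v^2 - 9) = (v - 4)*(v - 2)*(v + 3)*(v - 3)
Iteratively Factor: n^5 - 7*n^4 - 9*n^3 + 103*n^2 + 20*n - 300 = (n + 3)*(n^4 - 10*n^3 + 21*n^2 + 40*n - 100) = (n - 2)*(n + 3)*(n^3 - 8*n^2 + 5*n + 50) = (n - 5)*(n - 2)*(n + 3)*(n^2 - 3*n - 10) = (n - 5)^2*(n - 2)*(n + 3)*(n + 2)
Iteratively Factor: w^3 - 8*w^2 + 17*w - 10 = (w - 5)*(w^2 - 3*w + 2) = (w - 5)*(w - 1)*(w - 2)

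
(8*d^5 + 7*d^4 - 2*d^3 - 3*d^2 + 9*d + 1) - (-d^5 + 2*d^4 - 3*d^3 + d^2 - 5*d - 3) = 9*d^5 + 5*d^4 + d^3 - 4*d^2 + 14*d + 4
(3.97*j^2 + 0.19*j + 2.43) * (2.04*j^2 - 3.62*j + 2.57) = 8.0988*j^4 - 13.9838*j^3 + 14.4723*j^2 - 8.3083*j + 6.2451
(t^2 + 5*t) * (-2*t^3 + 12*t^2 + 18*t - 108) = -2*t^5 + 2*t^4 + 78*t^3 - 18*t^2 - 540*t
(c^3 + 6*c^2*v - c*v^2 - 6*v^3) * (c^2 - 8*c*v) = c^5 - 2*c^4*v - 49*c^3*v^2 + 2*c^2*v^3 + 48*c*v^4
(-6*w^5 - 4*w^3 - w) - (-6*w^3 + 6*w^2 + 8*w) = -6*w^5 + 2*w^3 - 6*w^2 - 9*w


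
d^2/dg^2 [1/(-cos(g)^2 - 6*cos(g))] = (2*(1 - cos(2*g))^2 - 45*cos(g) + 38*cos(2*g) + 9*cos(3*g) - 114)/(2*(cos(g) + 6)^3*cos(g)^3)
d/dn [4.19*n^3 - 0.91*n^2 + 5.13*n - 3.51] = 12.57*n^2 - 1.82*n + 5.13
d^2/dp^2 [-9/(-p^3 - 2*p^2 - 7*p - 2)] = 18*(-(3*p + 2)*(p^3 + 2*p^2 + 7*p + 2) + (3*p^2 + 4*p + 7)^2)/(p^3 + 2*p^2 + 7*p + 2)^3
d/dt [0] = 0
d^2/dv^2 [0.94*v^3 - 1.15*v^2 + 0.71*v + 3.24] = 5.64*v - 2.3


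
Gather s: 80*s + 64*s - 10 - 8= 144*s - 18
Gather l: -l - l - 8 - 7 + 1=-2*l - 14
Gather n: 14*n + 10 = 14*n + 10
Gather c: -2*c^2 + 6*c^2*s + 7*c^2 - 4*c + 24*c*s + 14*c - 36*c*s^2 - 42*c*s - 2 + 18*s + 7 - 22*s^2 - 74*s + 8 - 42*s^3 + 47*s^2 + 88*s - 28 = c^2*(6*s + 5) + c*(-36*s^2 - 18*s + 10) - 42*s^3 + 25*s^2 + 32*s - 15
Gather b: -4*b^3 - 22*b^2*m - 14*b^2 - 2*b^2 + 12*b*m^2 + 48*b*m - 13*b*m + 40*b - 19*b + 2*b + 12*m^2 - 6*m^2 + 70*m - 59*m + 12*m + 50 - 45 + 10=-4*b^3 + b^2*(-22*m - 16) + b*(12*m^2 + 35*m + 23) + 6*m^2 + 23*m + 15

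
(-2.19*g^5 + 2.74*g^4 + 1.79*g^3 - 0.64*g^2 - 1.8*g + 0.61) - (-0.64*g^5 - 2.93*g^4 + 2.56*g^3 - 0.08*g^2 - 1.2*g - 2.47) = -1.55*g^5 + 5.67*g^4 - 0.77*g^3 - 0.56*g^2 - 0.6*g + 3.08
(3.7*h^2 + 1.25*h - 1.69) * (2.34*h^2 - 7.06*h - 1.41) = 8.658*h^4 - 23.197*h^3 - 17.9966*h^2 + 10.1689*h + 2.3829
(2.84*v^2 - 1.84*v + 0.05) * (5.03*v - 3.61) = 14.2852*v^3 - 19.5076*v^2 + 6.8939*v - 0.1805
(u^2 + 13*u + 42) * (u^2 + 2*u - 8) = u^4 + 15*u^3 + 60*u^2 - 20*u - 336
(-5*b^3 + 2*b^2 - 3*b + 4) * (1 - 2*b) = 10*b^4 - 9*b^3 + 8*b^2 - 11*b + 4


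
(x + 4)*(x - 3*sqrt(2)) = x^2 - 3*sqrt(2)*x + 4*x - 12*sqrt(2)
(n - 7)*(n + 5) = n^2 - 2*n - 35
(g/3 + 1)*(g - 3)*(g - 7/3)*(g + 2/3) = g^4/3 - 5*g^3/9 - 95*g^2/27 + 5*g + 14/3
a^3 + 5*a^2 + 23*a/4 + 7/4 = (a + 1/2)*(a + 1)*(a + 7/2)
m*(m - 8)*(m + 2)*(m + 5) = m^4 - m^3 - 46*m^2 - 80*m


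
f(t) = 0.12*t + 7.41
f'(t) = 0.120000000000000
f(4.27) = 7.92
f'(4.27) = 0.12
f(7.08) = 8.26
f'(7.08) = 0.12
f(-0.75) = 7.32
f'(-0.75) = 0.12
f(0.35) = 7.45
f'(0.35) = 0.12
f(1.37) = 7.57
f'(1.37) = 0.12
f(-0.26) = 7.38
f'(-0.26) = 0.12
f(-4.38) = 6.88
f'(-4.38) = 0.12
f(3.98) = 7.89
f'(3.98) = 0.12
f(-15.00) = 5.61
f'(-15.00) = 0.12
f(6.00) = 8.13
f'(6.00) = 0.12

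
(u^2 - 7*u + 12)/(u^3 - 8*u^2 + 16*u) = (u - 3)/(u*(u - 4))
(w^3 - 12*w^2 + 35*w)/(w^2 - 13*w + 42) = w*(w - 5)/(w - 6)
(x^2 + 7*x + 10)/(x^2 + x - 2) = (x + 5)/(x - 1)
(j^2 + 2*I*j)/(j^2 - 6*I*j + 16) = j/(j - 8*I)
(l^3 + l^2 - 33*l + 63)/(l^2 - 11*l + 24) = (l^2 + 4*l - 21)/(l - 8)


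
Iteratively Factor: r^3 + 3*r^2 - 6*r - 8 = (r - 2)*(r^2 + 5*r + 4) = (r - 2)*(r + 4)*(r + 1)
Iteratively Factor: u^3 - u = (u)*(u^2 - 1) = u*(u - 1)*(u + 1)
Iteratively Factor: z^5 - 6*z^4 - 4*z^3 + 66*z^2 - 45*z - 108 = (z + 1)*(z^4 - 7*z^3 + 3*z^2 + 63*z - 108) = (z + 1)*(z + 3)*(z^3 - 10*z^2 + 33*z - 36) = (z - 3)*(z + 1)*(z + 3)*(z^2 - 7*z + 12) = (z - 4)*(z - 3)*(z + 1)*(z + 3)*(z - 3)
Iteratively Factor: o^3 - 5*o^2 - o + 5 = (o - 1)*(o^2 - 4*o - 5) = (o - 5)*(o - 1)*(o + 1)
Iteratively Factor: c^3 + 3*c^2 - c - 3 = (c + 3)*(c^2 - 1) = (c + 1)*(c + 3)*(c - 1)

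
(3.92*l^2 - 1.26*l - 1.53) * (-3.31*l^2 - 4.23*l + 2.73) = -12.9752*l^4 - 12.411*l^3 + 21.0957*l^2 + 3.0321*l - 4.1769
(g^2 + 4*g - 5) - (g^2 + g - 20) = 3*g + 15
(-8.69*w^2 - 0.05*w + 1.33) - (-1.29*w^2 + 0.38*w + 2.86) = -7.4*w^2 - 0.43*w - 1.53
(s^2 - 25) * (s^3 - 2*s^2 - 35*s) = s^5 - 2*s^4 - 60*s^3 + 50*s^2 + 875*s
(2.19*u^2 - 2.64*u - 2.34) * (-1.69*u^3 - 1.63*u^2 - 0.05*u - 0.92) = -3.7011*u^5 + 0.8919*u^4 + 8.1483*u^3 + 1.9314*u^2 + 2.5458*u + 2.1528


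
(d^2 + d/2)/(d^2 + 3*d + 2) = d*(2*d + 1)/(2*(d^2 + 3*d + 2))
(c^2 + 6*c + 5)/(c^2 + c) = (c + 5)/c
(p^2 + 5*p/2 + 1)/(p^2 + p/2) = (p + 2)/p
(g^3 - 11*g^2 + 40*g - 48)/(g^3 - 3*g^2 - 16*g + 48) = (g - 4)/(g + 4)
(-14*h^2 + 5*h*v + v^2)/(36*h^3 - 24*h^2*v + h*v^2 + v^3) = (7*h + v)/(-18*h^2 + 3*h*v + v^2)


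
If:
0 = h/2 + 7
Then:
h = -14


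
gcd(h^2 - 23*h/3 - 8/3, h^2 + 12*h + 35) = 1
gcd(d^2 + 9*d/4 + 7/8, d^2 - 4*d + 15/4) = 1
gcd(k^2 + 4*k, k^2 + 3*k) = k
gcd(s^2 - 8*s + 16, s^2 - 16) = s - 4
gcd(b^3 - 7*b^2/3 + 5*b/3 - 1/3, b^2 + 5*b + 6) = 1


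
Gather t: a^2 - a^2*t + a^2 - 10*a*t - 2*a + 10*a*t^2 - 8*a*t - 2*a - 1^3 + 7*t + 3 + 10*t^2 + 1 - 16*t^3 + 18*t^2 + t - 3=2*a^2 - 4*a - 16*t^3 + t^2*(10*a + 28) + t*(-a^2 - 18*a + 8)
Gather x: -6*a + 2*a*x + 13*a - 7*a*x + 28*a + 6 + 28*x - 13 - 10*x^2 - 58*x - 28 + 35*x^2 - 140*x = 35*a + 25*x^2 + x*(-5*a - 170) - 35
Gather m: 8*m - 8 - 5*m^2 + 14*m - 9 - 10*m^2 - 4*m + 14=-15*m^2 + 18*m - 3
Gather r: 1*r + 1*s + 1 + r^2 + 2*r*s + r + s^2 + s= r^2 + r*(2*s + 2) + s^2 + 2*s + 1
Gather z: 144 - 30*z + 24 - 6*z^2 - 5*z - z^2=-7*z^2 - 35*z + 168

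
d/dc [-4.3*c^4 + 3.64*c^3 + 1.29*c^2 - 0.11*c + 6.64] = -17.2*c^3 + 10.92*c^2 + 2.58*c - 0.11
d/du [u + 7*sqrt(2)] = 1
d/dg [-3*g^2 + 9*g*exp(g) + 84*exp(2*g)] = 9*g*exp(g) - 6*g + 168*exp(2*g) + 9*exp(g)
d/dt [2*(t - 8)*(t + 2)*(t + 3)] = 6*t^2 - 12*t - 68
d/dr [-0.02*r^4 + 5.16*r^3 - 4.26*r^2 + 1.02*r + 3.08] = -0.08*r^3 + 15.48*r^2 - 8.52*r + 1.02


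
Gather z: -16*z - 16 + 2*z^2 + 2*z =2*z^2 - 14*z - 16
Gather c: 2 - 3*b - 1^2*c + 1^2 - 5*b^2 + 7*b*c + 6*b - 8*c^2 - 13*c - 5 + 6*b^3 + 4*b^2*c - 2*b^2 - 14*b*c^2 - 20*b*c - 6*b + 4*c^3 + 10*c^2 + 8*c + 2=6*b^3 - 7*b^2 - 3*b + 4*c^3 + c^2*(2 - 14*b) + c*(4*b^2 - 13*b - 6)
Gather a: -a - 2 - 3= -a - 5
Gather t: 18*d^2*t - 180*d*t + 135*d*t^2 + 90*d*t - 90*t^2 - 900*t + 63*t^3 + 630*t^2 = 63*t^3 + t^2*(135*d + 540) + t*(18*d^2 - 90*d - 900)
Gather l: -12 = -12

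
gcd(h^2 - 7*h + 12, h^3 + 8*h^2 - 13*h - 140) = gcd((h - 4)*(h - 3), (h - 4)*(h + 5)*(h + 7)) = h - 4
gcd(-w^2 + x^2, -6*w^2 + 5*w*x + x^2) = -w + x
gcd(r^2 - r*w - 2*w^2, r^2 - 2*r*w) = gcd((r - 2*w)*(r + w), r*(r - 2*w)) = r - 2*w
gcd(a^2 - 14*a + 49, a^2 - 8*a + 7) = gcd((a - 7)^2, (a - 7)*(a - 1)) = a - 7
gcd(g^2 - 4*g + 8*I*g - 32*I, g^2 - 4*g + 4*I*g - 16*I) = g - 4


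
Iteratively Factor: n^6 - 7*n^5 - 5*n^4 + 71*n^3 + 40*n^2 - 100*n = (n - 5)*(n^5 - 2*n^4 - 15*n^3 - 4*n^2 + 20*n) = n*(n - 5)*(n^4 - 2*n^3 - 15*n^2 - 4*n + 20) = n*(n - 5)*(n + 2)*(n^3 - 4*n^2 - 7*n + 10) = n*(n - 5)^2*(n + 2)*(n^2 + n - 2) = n*(n - 5)^2*(n - 1)*(n + 2)*(n + 2)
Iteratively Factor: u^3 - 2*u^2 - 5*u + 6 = (u - 3)*(u^2 + u - 2) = (u - 3)*(u + 2)*(u - 1)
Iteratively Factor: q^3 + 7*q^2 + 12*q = (q)*(q^2 + 7*q + 12) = q*(q + 4)*(q + 3)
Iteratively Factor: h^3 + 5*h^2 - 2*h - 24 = (h - 2)*(h^2 + 7*h + 12) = (h - 2)*(h + 4)*(h + 3)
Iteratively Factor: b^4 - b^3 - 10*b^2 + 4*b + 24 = (b - 3)*(b^3 + 2*b^2 - 4*b - 8) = (b - 3)*(b + 2)*(b^2 - 4) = (b - 3)*(b + 2)^2*(b - 2)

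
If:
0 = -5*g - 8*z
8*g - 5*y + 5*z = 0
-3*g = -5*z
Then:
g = 0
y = 0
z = 0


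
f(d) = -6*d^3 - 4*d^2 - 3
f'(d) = -18*d^2 - 8*d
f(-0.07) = -3.02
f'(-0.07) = 0.47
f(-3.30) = 169.06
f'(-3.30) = -169.62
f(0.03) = -3.00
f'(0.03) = -0.26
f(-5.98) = 1137.04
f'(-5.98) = -595.85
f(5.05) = -877.74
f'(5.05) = -499.44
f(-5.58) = 914.90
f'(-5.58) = -515.82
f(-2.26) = 45.83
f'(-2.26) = -73.86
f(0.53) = -5.02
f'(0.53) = -9.30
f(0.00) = -3.00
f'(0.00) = 0.00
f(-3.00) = 123.00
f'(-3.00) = -138.00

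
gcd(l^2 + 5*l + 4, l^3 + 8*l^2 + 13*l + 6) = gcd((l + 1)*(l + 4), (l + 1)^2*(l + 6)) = l + 1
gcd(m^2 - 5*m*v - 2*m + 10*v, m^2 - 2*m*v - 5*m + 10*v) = 1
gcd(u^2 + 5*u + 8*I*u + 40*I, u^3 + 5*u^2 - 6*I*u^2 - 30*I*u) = u + 5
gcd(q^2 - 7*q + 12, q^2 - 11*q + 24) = q - 3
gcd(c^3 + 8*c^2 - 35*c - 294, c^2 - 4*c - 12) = c - 6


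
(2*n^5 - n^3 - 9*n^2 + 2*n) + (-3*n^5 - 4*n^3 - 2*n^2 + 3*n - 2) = -n^5 - 5*n^3 - 11*n^2 + 5*n - 2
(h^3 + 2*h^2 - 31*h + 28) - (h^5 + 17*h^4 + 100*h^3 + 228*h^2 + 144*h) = -h^5 - 17*h^4 - 99*h^3 - 226*h^2 - 175*h + 28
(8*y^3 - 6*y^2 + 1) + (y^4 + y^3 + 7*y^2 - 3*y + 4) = y^4 + 9*y^3 + y^2 - 3*y + 5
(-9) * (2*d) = -18*d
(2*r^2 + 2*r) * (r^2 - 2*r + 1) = 2*r^4 - 2*r^3 - 2*r^2 + 2*r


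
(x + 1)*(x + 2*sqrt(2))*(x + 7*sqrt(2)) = x^3 + x^2 + 9*sqrt(2)*x^2 + 9*sqrt(2)*x + 28*x + 28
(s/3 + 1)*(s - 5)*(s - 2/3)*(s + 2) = s^4/3 - 2*s^3/9 - 19*s^2/3 - 52*s/9 + 20/3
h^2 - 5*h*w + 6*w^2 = (h - 3*w)*(h - 2*w)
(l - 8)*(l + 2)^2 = l^3 - 4*l^2 - 28*l - 32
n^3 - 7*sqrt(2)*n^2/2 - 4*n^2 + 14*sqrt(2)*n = n*(n - 4)*(n - 7*sqrt(2)/2)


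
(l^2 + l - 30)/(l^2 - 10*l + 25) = (l + 6)/(l - 5)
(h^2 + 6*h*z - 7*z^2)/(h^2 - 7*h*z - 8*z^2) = (-h^2 - 6*h*z + 7*z^2)/(-h^2 + 7*h*z + 8*z^2)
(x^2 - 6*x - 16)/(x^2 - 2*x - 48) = (x + 2)/(x + 6)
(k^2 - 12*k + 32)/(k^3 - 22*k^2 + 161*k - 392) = (k - 4)/(k^2 - 14*k + 49)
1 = 1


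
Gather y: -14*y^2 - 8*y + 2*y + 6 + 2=-14*y^2 - 6*y + 8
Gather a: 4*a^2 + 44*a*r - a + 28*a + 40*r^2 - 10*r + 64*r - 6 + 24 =4*a^2 + a*(44*r + 27) + 40*r^2 + 54*r + 18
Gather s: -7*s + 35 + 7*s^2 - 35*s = 7*s^2 - 42*s + 35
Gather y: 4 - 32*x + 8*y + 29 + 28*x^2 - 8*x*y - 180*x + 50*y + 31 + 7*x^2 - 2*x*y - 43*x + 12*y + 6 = 35*x^2 - 255*x + y*(70 - 10*x) + 70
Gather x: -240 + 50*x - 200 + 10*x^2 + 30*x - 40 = 10*x^2 + 80*x - 480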